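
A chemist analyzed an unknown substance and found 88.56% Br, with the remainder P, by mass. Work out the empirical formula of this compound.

Assume 100 g: 88.56 g Br, 11.44 g P.
Moles — Br: 88.56 / 79.90 = 1.108 mol; P: 11.44 / 30.97 = 0.3694 mol
Divide by the smallest (0.3694 mol P): Br 3.001, P 1.000
→ Br3P

Br3P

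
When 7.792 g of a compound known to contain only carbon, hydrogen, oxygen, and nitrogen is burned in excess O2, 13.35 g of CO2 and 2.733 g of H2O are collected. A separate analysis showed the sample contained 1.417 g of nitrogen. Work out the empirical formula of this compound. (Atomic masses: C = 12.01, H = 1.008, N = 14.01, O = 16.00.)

C6H6N2O3

mol C = 13.35 / 44.01 = 0.3033; mass C = 0.3033 × 12.01 = 3.643 g
mol H = 2 × (2.733 / 18.02) = 0.3033; mass H = 0.3033 × 1.008 = 0.3058 g
mol N = 1.417 / 14.01 = 0.1011
mass O = 7.792 − (5.366) = 2.426 g → mol O = 0.1516
Ratios (÷ 0.1011): C 2.999, H 2.999, N 1.000, O 1.499
×2: C 6.00, H 6.00, N 2.00, O 3.00 → C6H6N2O3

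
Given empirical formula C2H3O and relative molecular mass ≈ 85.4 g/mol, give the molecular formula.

Empirical-formula mass = 43.04 g/mol
n = 85.4 / 43.04 = 1.98 ≈ 2
Molecular formula = (C2H3O)2 = C4H6O2

C4H6O2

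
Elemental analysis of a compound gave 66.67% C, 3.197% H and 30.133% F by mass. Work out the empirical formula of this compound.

C7H4F2

Assume 100 g: 66.67 g C, 3.197 g H, 30.133 g F.
C: 66.67 g ÷ 12.01 g/mol = 5.551 mol
H: 3.197 g ÷ 1.008 g/mol = 3.172 mol
F: 30.133 g ÷ 19.00 g/mol = 1.586 mol
Smallest is F at 1.586 mol; normalising gives C 3.500, H 2.000, F 1.000
Multiply by 2: C 7.00, H 4.00, F 2.00 → C7H4F2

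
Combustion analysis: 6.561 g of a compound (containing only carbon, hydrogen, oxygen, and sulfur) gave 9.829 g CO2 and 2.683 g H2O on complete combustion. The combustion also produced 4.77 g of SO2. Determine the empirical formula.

mol C = 9.829 / 44.01 = 0.2233; mass C = 0.2233 × 12.01 = 2.682 g
mol H = 2 × (2.683 / 18.02) = 0.2978; mass H = 0.2978 × 1.008 = 0.3002 g
mol S = 4.77 / 64.07 = 0.07445; mass S = 2.388 g
mass O = 6.561 − (5.370) = 1.191 g → mol O = 0.07444
Smallest is O at 0.07444 mol; normalising gives C 3.000, H 4.001, O 1.000, S 1.000
≈ 3:4:1:1 → C3H4OS

C3H4OS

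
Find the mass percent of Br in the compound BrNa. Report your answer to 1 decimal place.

Molar mass = 1(79.90) + 1(22.99) = 102.890 g/mol
Mass of Br per mole = 1 × 79.90 = 79.900 g
% Br = 79.900 / 102.890 × 100 = 77.7%

77.7%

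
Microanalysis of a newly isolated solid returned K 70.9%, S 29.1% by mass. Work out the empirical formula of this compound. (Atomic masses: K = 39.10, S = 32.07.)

K2S

Assume 100 g: 70.9 g K, 29.1 g S.
K: 70.9 g ÷ 39.10 g/mol = 1.813 mol
S: 29.1 g ÷ 32.07 g/mol = 0.9074 mol
Divide by the smallest (0.9074 mol S): K 1.998, S 1.000
≈ 2:1 → K2S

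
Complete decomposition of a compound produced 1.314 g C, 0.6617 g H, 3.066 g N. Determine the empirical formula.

C: 1.314 g ÷ 12.01 g/mol = 0.1094 mol
H: 0.6617 g ÷ 1.008 g/mol = 0.6564 mol
N: 3.066 g ÷ 14.01 g/mol = 0.2188 mol
Divide by the smallest (0.1094 mol C): C 1.000, H 6.000, N 2.000
Ratio ≈ 1:6:2, so the empirical formula is CH6N2

CH6N2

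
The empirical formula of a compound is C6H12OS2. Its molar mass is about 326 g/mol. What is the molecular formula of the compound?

C12H24O2S4

Empirical-formula mass = 164.30 g/mol
n = 326 / 164.30 = 1.98 ≈ 2
Molecular formula = (C6H12OS2)2 = C12H24O2S4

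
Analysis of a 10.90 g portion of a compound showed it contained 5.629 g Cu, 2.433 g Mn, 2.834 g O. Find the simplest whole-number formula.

Cu2MnO4

Cu: 5.629 g ÷ 63.55 g/mol = 0.08858 mol
Mn: 2.433 g ÷ 54.94 g/mol = 0.04428 mol
O: 2.834 g ÷ 16.00 g/mol = 0.1771 mol
Ratios (÷ 0.04428): Cu 2.000, Mn 1.000, O 4.000
Ratio ≈ 2:1:4, so the empirical formula is Cu2MnO4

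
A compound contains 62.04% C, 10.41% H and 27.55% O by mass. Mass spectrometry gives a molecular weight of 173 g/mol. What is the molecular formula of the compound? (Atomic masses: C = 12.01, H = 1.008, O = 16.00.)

Assume 100 g: 62.04 g C, 10.41 g H, 27.55 g O.
C: 62.04 g ÷ 12.01 g/mol = 5.166 mol
H: 10.41 g ÷ 1.008 g/mol = 10.33 mol
O: 27.55 g ÷ 16.00 g/mol = 1.722 mol
Smallest is O at 1.722 mol; normalising gives C 3.000, H 5.998, O 1.000
Ratio ≈ 3:6:1, so the empirical formula is C3H6O
Empirical-formula mass = 58.08 g/mol
n = 173 / 58.08 = 2.98 ≈ 3
Molecular formula = (C3H6O)×3 = C9H18O3

C9H18O3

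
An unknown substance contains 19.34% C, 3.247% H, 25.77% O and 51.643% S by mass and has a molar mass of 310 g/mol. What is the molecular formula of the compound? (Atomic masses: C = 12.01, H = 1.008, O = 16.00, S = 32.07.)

Assume 100 g: 19.34 g C, 3.247 g H, 25.77 g O, 51.643 g S.
C: 19.34 g ÷ 12.01 g/mol = 1.61 mol
H: 3.247 g ÷ 1.008 g/mol = 3.221 mol
O: 25.77 g ÷ 16.00 g/mol = 1.611 mol
S: 51.643 g ÷ 32.07 g/mol = 1.61 mol
Divide by the smallest (1.61 mol S): C 1.000, H 2.000, O 1.000, S 1.000
≈ 1:2:1:1 → CH2OS
Empirical-formula mass = 62.10 g/mol
n = 310 / 62.10 = 4.99 ≈ 5
Molecular formula = (CH2OS)×5 = C5H10O5S5

C5H10O5S5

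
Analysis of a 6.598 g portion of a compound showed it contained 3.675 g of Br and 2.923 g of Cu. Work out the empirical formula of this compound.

BrCu

Moles — Br: 3.675 / 79.90 = 0.04599 mol; Cu: 2.923 / 63.55 = 0.046 mol
Divide by the smallest (0.04599 mol Br): Br 1.000, Cu 1.000
→ BrCu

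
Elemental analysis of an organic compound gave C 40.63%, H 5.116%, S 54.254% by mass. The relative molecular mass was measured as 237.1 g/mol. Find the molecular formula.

C8H12S4

Assume 100 g: 40.63 g C, 5.116 g H, 54.254 g S.
C: 40.63 g ÷ 12.01 g/mol = 3.383 mol
H: 5.116 g ÷ 1.008 g/mol = 5.075 mol
S: 54.254 g ÷ 32.07 g/mol = 1.692 mol
Divide by the smallest (1.692 mol S): C 2.000, H 3.000, S 1.000
≈ 2:3:1 → C2H3S
Empirical-formula mass = 59.11 g/mol
n = 237.1 / 59.11 = 4.01 ≈ 4
Molecular formula = (C2H3S)×4 = C8H12S4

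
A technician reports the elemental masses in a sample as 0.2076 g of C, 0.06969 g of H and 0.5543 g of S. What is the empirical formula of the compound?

CH4S

C: 0.2076 g ÷ 12.01 g/mol = 0.01729 mol
H: 0.06969 g ÷ 1.008 g/mol = 0.06914 mol
S: 0.5543 g ÷ 32.07 g/mol = 0.01728 mol
Ratios (÷ 0.01728): C 1.000, H 4.000, S 1.000
→ CH4S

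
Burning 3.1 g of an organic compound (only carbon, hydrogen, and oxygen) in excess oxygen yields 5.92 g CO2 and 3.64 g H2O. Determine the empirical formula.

C2H6O

mol C = 5.92 / 44.01 = 0.1345; mass C = 0.1345 × 12.01 = 1.616 g
mol H = 2 × (3.64 / 18.02) = 0.4040; mass H = 0.4040 × 1.008 = 0.4072 g
mass O = 3.1 − (2.023) = 1.077 g → mol O = 0.06733
Ratios (÷ 0.06733): C 1.998, H 6.000, O 1.000
→ C2H6O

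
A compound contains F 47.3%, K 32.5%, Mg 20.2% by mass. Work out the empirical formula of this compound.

Assume 100 g: 47.3 g F, 32.5 g K, 20.2 g Mg.
F: 47.3 g ÷ 19.00 g/mol = 2.489 mol
K: 32.5 g ÷ 39.10 g/mol = 0.8312 mol
Mg: 20.2 g ÷ 24.31 g/mol = 0.8309 mol
Divide by the smallest (0.8309 mol Mg): F 2.996, K 1.000, Mg 1.000
Ratio ≈ 3:1:1, so the empirical formula is F3KMg

F3KMg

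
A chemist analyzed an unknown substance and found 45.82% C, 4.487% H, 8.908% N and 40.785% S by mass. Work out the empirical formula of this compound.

C6H7NS2

Assume 100 g: 45.82 g C, 4.487 g H, 8.908 g N, 40.785 g S.
C: 45.82 g ÷ 12.01 g/mol = 3.815 mol
H: 4.487 g ÷ 1.008 g/mol = 4.451 mol
N: 8.908 g ÷ 14.01 g/mol = 0.6358 mol
S: 40.785 g ÷ 32.07 g/mol = 1.272 mol
Smallest is N at 0.6358 mol; normalising gives C 6.000, H 7.001, N 1.000, S 2.000
→ C6H7NS2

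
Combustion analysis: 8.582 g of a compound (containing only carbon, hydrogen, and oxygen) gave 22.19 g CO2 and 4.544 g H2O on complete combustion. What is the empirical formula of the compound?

mol C = 22.19 / 44.01 = 0.5042; mass C = 0.5042 × 12.01 = 6.055 g
mol H = 2 × (4.544 / 18.02) = 0.5043; mass H = 0.5043 × 1.008 = 0.5084 g
mass O = 8.582 − (6.564) = 2.018 g → mol O = 0.1261
Ratios (÷ 0.1261): C 3.997, H 3.998, O 1.000
→ C4H4O

C4H4O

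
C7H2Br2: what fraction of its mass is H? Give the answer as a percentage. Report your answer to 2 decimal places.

0.82%

Molar mass = 7(12.01) + 2(1.008) + 2(79.90) = 245.886 g/mol
Mass of H per mole = 2 × 1.008 = 2.016 g
% H = 2.016 / 245.886 × 100 = 0.82%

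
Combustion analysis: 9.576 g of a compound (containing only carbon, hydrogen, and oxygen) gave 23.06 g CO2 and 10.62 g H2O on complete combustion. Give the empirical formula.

C4H9O

mol C = 23.06 / 44.01 = 0.5240; mass C = 0.5240 × 12.01 = 6.293 g
mol H = 2 × (10.62 / 18.02) = 1.179; mass H = 1.179 × 1.008 = 1.188 g
mass O = 9.576 − (7.481) = 2.095 g → mol O = 0.1309
Divide by the smallest (0.1309 mol O): C 4.002, H 9.002, O 1.000
→ C4H9O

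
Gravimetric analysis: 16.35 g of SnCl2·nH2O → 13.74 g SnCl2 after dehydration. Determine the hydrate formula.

SnCl2·2H2O

Mass of water lost = 16.35 − 13.74 = 2.61 g → 2.61 / 18.02 = 0.1448 mol H2O
Molar mass of SnCl2 = 189.61 g/mol → mol SnCl2 = 13.74 / 189.61 = 0.07246
n = 0.1448 / 0.07246 = 2.00 ≈ 2 → SnCl2·2H2O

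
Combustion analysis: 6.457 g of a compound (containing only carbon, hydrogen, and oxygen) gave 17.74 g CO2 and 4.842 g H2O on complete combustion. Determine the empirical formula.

mol C = 17.74 / 44.01 = 0.4031; mass C = 0.4031 × 12.01 = 4.841 g
mol H = 2 × (4.842 / 18.02) = 0.5374; mass H = 0.5374 × 1.008 = 0.5417 g
mass O = 6.457 − (5.383) = 1.074 g → mol O = 0.06714
Divide by the smallest (0.06714 mol O): C 6.004, H 8.005, O 1.000
→ C6H8O

C6H8O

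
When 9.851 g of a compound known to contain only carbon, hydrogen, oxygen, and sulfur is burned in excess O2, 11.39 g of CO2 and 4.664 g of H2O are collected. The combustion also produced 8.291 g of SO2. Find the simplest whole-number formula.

mol C = 11.39 / 44.01 = 0.2588; mass C = 0.2588 × 12.01 = 3.108 g
mol H = 2 × (4.664 / 18.02) = 0.5176; mass H = 0.5176 × 1.008 = 0.5218 g
mol S = 8.291 / 64.07 = 0.1294; mass S = 4.150 g
mass O = 9.851 − (7.780) = 2.071 g → mol O = 0.1294
Divide by the smallest (0.1294 mol S): C 2.000, H 4.000, O 1.000, S 1.000
Ratio ≈ 2:4:1:1, so the empirical formula is C2H4OS

C2H4OS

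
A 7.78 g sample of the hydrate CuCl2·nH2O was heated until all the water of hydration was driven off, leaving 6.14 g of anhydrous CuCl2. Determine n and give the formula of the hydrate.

CuCl2·2H2O

Mass of water lost = 7.78 − 6.14 = 1.64 g → 1.64 / 18.02 = 0.09101 mol H2O
Molar mass of CuCl2 = 134.45 g/mol → mol CuCl2 = 6.14 / 134.45 = 0.04567
n = 0.09101 / 0.04567 = 1.99 ≈ 2 → CuCl2·2H2O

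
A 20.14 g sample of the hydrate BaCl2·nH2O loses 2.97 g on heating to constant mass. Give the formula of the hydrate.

Mass of anhydrous BaCl2 = 20.14 − 2.97 = 17.17 g
mol H2O = 2.97 / 18.02 = 0.1648
Molar mass of BaCl2 = 208.23 g/mol → mol BaCl2 = 17.17 / 208.23 = 0.08246
n = 0.1648 / 0.08246 = 2.00 ≈ 2 → BaCl2·2H2O

BaCl2·2H2O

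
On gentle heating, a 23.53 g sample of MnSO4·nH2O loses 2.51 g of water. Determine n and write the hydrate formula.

MnSO4·H2O

Mass of anhydrous MnSO4 = 23.53 − 2.51 = 21.02 g
mol H2O = 2.51 / 18.02 = 0.1393
Molar mass of MnSO4 = 151.01 g/mol → mol MnSO4 = 21.02 / 151.01 = 0.1392
n = 0.1393 / 0.1392 = 1.00 ≈ 1 → MnSO4·H2O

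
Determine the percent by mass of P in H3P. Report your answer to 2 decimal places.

91.10%

Molar mass = 3(1.008) + 1(30.97) = 33.994 g/mol
Mass of P per mole = 1 × 30.97 = 30.970 g
% P = 30.970 / 33.994 × 100 = 91.10%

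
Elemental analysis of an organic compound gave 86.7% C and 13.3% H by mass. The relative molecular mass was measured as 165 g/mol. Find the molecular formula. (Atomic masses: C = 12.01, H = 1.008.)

C12H22

Assume 100 g: 86.7 g C, 13.3 g H.
Moles — C: 86.7 / 12.01 = 7.219 mol; H: 13.3 / 1.008 = 13.19 mol
Divide by the smallest (7.219 mol C): C 1.000, H 1.828
×6: C 6.00, H 10.97 → C6H11
Empirical-formula mass = 83.15 g/mol
n = 165 / 83.15 = 1.98 ≈ 2
Molecular formula = (C6H11)×2 = C12H22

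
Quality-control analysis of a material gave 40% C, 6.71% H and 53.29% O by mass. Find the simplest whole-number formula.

CH2O

Assume 100 g: 40 g C, 6.71 g H, 53.29 g O.
Moles — C: 40 / 12.01 = 3.331 mol; H: 6.71 / 1.008 = 6.657 mol; O: 53.29 / 16.00 = 3.331 mol
Ratios (÷ 3.331): C 1.000, H 1.999, O 1.000
→ CH2O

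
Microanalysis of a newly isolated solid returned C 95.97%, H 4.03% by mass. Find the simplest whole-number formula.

C2H

Assume 100 g: 95.97 g C, 4.03 g H.
n(C) = 95.97/12.01 = 7.991, n(H) = 4.03/1.008 = 3.998
Divide by the smallest (3.998 mol H): C 1.999, H 1.000
≈ 2:1 → C2H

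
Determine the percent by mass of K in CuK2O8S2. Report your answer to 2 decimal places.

Molar mass = 1(63.55) + 2(39.10) + 8(16.00) + 2(32.07) = 333.890 g/mol
Mass of K per mole = 2 × 39.10 = 78.200 g
% K = 78.200 / 333.890 × 100 = 23.42%

23.42%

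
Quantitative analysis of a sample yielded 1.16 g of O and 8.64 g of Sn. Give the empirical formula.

n(O) = 1.16/16.00 = 0.0725, n(Sn) = 8.64/118.71 = 0.07278
Divide by the smallest (0.0725 mol O): O 1.000, Sn 1.004
Ratio ≈ 1:1, so the empirical formula is OSn

OSn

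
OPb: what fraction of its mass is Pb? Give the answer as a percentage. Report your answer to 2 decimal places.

92.83%

Molar mass = 1(16.00) + 1(207.2) = 223.200 g/mol
Mass of Pb per mole = 1 × 207.2 = 207.200 g
% Pb = 207.200 / 223.200 × 100 = 92.83%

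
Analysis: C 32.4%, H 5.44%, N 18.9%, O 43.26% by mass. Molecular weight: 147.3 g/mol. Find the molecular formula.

Assume 100 g: 32.4 g C, 5.44 g H, 18.9 g N, 43.26 g O.
n(C) = 32.4/12.01 = 2.698, n(H) = 5.44/1.008 = 5.397, n(N) = 18.9/14.01 = 1.349, n(O) = 43.26/16.00 = 2.704
Smallest is N at 1.349 mol; normalising gives C 2.000, H 4.001, N 1.000, O 2.004
≈ 2:4:1:2 → C2H4NO2
Empirical-formula mass = 74.06 g/mol
n = 147.3 / 74.06 = 1.99 ≈ 2
Molecular formula = (C2H4NO2)×2 = C4H8N2O4

C4H8N2O4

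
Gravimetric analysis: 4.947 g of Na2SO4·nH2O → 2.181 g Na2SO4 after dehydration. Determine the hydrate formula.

Mass of water lost = 4.947 − 2.181 = 2.766 g → 2.766 / 18.02 = 0.1535 mol H2O
Molar mass of Na2SO4 = 142.05 g/mol → mol Na2SO4 = 2.181 / 142.05 = 0.01535
n = 0.1535 / 0.01535 = 10.00 ≈ 10 → Na2SO4·10H2O

Na2SO4·10H2O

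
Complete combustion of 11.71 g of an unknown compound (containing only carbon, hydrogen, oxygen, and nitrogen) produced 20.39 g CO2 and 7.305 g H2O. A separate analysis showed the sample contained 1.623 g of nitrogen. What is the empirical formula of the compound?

mol C = 20.39 / 44.01 = 0.4633; mass C = 0.4633 × 12.01 = 5.564 g
mol H = 2 × (7.305 / 18.02) = 0.8108; mass H = 0.8108 × 1.008 = 0.8173 g
mol N = 1.623 / 14.01 = 0.1158
mass O = 11.71 − (8.005) = 3.705 g → mol O = 0.2316
Divide by the smallest (0.1158 mol N): C 3.999, H 6.999, N 1.000, O 1.999
Ratio ≈ 4:7:1:2, so the empirical formula is C4H7NO2

C4H7NO2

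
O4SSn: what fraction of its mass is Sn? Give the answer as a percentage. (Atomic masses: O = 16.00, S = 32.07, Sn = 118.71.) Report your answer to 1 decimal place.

Molar mass = 4(16.00) + 1(32.07) + 1(118.71) = 214.780 g/mol
Mass of Sn per mole = 1 × 118.71 = 118.710 g
% Sn = 118.710 / 214.780 × 100 = 55.3%

55.3%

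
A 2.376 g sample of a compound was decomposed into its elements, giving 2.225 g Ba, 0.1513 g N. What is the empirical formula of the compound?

Ba3N2

Moles — Ba: 2.225 / 137.33 = 0.0162 mol; N: 0.1513 / 14.01 = 0.0108 mol
Ratios (÷ 0.0108): Ba 1.500, N 1.000
Scaling by 2: Ba 3.00, N 2.00 → Ba3N2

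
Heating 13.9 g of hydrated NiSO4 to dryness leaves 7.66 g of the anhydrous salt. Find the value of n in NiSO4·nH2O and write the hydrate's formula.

Mass of water lost = 13.9 − 7.66 = 6.24 g → 6.24 / 18.02 = 0.3463 mol H2O
Molar mass of NiSO4 = 154.76 g/mol → mol NiSO4 = 7.66 / 154.76 = 0.0495
n = 0.3463 / 0.0495 = 7.00 ≈ 7 → NiSO4·7H2O

NiSO4·7H2O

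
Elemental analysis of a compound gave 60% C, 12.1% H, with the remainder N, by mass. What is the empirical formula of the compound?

C5H12N2

Assume 100 g: 60 g C, 12.1 g H, 27.9 g N.
C: 60 g ÷ 12.01 g/mol = 4.996 mol
H: 12.1 g ÷ 1.008 g/mol = 12 mol
N: 27.9 g ÷ 14.01 g/mol = 1.991 mol
Divide by the smallest (1.991 mol N): C 2.509, H 6.028, N 1.000
×2: C 5.02, H 12.06, N 2.00 → C5H12N2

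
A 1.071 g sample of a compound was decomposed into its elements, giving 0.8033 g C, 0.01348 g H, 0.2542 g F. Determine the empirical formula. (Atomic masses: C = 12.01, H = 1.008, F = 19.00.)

C5HF

n(C) = 0.8033/12.01 = 0.06689, n(H) = 0.01348/1.008 = 0.01337, n(F) = 0.2542/19.00 = 0.01338
Smallest is H at 0.01337 mol; normalising gives C 5.002, H 1.000, F 1.000
→ C5HF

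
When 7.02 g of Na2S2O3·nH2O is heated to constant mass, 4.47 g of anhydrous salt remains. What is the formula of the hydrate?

Na2S2O3·5H2O

Mass of water lost = 7.02 − 4.47 = 2.55 g → 2.55 / 18.02 = 0.1415 mol H2O
Molar mass of Na2S2O3 = 158.12 g/mol → mol Na2S2O3 = 4.47 / 158.12 = 0.02827
n = 0.1415 / 0.02827 = 5.01 ≈ 5 → Na2S2O3·5H2O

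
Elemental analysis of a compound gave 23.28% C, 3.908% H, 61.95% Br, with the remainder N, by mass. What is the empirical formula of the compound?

C5H10Br2N2

Assume 100 g: 23.28 g C, 3.908 g H, 61.95 g Br, 10.862 g N.
Moles — C: 23.28 / 12.01 = 1.938 mol; H: 3.908 / 1.008 = 3.877 mol; Br: 61.95 / 79.90 = 0.7753 mol; N: 10.862 / 14.01 = 0.7753 mol
Divide by the smallest (0.7753 mol N): C 2.500, H 5.001, Br 1.000, N 1.000
×2: C 5.00, H 10.00, Br 2.00, N 2.00 → C5H10Br2N2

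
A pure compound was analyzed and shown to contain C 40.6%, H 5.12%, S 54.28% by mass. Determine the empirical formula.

Assume 100 g: 40.6 g C, 5.12 g H, 54.28 g S.
C: 40.6 g ÷ 12.01 g/mol = 3.381 mol
H: 5.12 g ÷ 1.008 g/mol = 5.079 mol
S: 54.28 g ÷ 32.07 g/mol = 1.693 mol
Smallest is S at 1.693 mol; normalising gives C 1.997, H 3.001, S 1.000
→ C2H3S

C2H3S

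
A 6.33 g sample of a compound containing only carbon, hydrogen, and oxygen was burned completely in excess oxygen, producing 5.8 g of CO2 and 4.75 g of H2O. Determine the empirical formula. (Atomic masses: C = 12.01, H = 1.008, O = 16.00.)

mol C = 5.8 / 44.01 = 0.1318; mass C = 0.1318 × 12.01 = 1.583 g
mol H = 2 × (4.75 / 18.02) = 0.5272; mass H = 0.5272 × 1.008 = 0.5314 g
mass O = 6.33 − (2.114) = 4.216 g → mol O = 0.2635
Smallest is C at 0.1318 mol; normalising gives C 1.000, H 4.000, O 1.999
≈ 1:4:2 → CH4O2

CH4O2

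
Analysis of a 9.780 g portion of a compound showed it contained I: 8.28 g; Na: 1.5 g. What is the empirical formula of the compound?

INa

n(I) = 8.28/126.90 = 0.06525, n(Na) = 1.5/22.99 = 0.06525
Divide by the smallest (0.06525 mol Na): I 1.000, Na 1.000
→ INa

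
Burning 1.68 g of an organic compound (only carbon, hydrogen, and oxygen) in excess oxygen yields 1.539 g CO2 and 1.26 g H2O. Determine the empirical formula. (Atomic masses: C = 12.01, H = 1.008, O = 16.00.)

CH4O2

mol C = 1.539 / 44.01 = 0.03497; mass C = 0.03497 × 12.01 = 0.4200 g
mol H = 2 × (1.26 / 18.02) = 0.1398; mass H = 0.1398 × 1.008 = 0.1410 g
mass O = 1.68 − (0.5609) = 1.119 g → mol O = 0.06994
Ratios (÷ 0.03497): C 1.000, H 3.999, O 2.000
Ratio ≈ 1:4:2, so the empirical formula is CH4O2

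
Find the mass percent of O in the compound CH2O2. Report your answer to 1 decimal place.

Molar mass = 1(12.01) + 2(1.008) + 2(16.00) = 46.026 g/mol
Mass of O per mole = 2 × 16.00 = 32.000 g
% O = 32.000 / 46.026 × 100 = 69.5%

69.5%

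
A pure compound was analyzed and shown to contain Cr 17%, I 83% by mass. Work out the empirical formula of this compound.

Assume 100 g: 17 g Cr, 83 g I.
n(Cr) = 17/52.00 = 0.3269, n(I) = 83/126.90 = 0.6541
Ratios (÷ 0.3269): Cr 1.000, I 2.001
≈ 1:2 → CrI2

CrI2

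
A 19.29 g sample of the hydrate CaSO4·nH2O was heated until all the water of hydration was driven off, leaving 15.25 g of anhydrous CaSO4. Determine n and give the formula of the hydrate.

Mass of water lost = 19.29 − 15.25 = 4.04 g → 4.04 / 18.02 = 0.2242 mol H2O
Molar mass of CaSO4 = 136.15 g/mol → mol CaSO4 = 15.25 / 136.15 = 0.112
n = 0.2242 / 0.112 = 2.00 ≈ 2 → CaSO4·2H2O

CaSO4·2H2O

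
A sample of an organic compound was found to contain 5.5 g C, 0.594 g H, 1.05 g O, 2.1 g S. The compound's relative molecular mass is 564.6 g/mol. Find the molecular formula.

C28H36O4S4

C: 5.5 g ÷ 12.01 g/mol = 0.458 mol
H: 0.594 g ÷ 1.008 g/mol = 0.5893 mol
O: 1.05 g ÷ 16.00 g/mol = 0.06563 mol
S: 2.1 g ÷ 32.07 g/mol = 0.06548 mol
Divide by the smallest (0.06548 mol S): C 6.994, H 8.999, O 1.002, S 1.000
Ratio ≈ 7:9:1:1, so the empirical formula is C7H9OS
Empirical-formula mass = 141.21 g/mol
n = 564.6 / 141.21 = 4.00 ≈ 4
Molecular formula = (C7H9OS)×4 = C28H36O4S4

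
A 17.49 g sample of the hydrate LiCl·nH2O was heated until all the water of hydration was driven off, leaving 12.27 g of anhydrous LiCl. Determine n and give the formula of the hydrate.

LiCl·H2O

Mass of water lost = 17.49 − 12.27 = 5.22 g → 5.22 / 18.02 = 0.2897 mol H2O
Molar mass of LiCl = 42.39 g/mol → mol LiCl = 12.27 / 42.39 = 0.2895
n = 0.2897 / 0.2895 = 1.00 ≈ 1 → LiCl·H2O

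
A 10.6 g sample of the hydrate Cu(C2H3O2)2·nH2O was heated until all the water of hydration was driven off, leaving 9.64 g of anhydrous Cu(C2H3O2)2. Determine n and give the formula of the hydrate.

Mass of water lost = 10.6 − 9.64 = 0.96 g → 0.96 / 18.02 = 0.05327 mol H2O
Molar mass of Cu(C2H3O2)2 = 181.64 g/mol → mol Cu(C2H3O2)2 = 9.64 / 181.64 = 0.05307
n = 0.05327 / 0.05307 = 1.00 ≈ 1 → Cu(C2H3O2)2·H2O

Cu(C2H3O2)2·H2O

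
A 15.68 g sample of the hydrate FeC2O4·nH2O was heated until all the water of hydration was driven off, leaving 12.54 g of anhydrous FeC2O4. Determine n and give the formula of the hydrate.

Mass of water lost = 15.68 − 12.54 = 3.14 g → 3.14 / 18.02 = 0.1743 mol H2O
Molar mass of FeC2O4 = 143.87 g/mol → mol FeC2O4 = 12.54 / 143.87 = 0.08716
n = 0.1743 / 0.08716 = 2.00 ≈ 2 → FeC2O4·2H2O

FeC2O4·2H2O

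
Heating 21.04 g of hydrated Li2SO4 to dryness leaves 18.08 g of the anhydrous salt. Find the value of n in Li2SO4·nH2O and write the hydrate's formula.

Mass of water lost = 21.04 − 18.08 = 2.96 g → 2.96 / 18.02 = 0.1643 mol H2O
Molar mass of Li2SO4 = 109.95 g/mol → mol Li2SO4 = 18.08 / 109.95 = 0.1644
n = 0.1643 / 0.1644 = 1.00 ≈ 1 → Li2SO4·H2O

Li2SO4·H2O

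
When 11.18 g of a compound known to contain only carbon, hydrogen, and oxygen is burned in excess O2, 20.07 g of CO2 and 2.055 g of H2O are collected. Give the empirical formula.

mol C = 20.07 / 44.01 = 0.4560; mass C = 0.4560 × 12.01 = 5.477 g
mol H = 2 × (2.055 / 18.02) = 0.2281; mass H = 0.2281 × 1.008 = 0.2299 g
mass O = 11.18 − (5.707) = 5.473 g → mol O = 0.3421
Ratios (÷ 0.2281): C 1.999, H 1.000, O 1.500
Scaling by 2: C 4.00, H 2.00, O 3.00 → C4H2O3

C4H2O3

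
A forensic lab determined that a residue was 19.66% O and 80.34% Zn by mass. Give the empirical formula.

Assume 100 g: 19.66 g O, 80.34 g Zn.
Moles — O: 19.66 / 16.00 = 1.229 mol; Zn: 80.34 / 65.38 = 1.229 mol
Smallest is O at 1.229 mol; normalising gives O 1.000, Zn 1.000
Ratio ≈ 1:1, so the empirical formula is OZn

OZn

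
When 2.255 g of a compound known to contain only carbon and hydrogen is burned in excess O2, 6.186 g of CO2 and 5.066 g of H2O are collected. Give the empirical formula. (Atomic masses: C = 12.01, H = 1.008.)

CH4

mol C = 6.186 / 44.01 = 0.1406; mass C = 0.1406 × 12.01 = 1.688 g
mol H = 2 × (5.066 / 18.02) = 0.5623; mass H = 0.5623 × 1.008 = 0.5668 g
Smallest is C at 0.1406 mol; normalising gives C 1.000, H 4.000
Ratio ≈ 1:4, so the empirical formula is CH4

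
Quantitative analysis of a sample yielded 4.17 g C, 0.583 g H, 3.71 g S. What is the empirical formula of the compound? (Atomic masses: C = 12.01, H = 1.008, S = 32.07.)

C3H5S

Moles — C: 4.17 / 12.01 = 0.3472 mol; H: 0.583 / 1.008 = 0.5784 mol; S: 3.71 / 32.07 = 0.1157 mol
Smallest is S at 0.1157 mol; normalising gives C 3.001, H 5.000, S 1.000
≈ 3:5:1 → C3H5S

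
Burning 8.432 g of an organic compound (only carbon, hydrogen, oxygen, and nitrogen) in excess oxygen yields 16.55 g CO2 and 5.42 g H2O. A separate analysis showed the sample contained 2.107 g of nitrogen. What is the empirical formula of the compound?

C5H8N2O

mol C = 16.55 / 44.01 = 0.3761; mass C = 0.3761 × 12.01 = 4.516 g
mol H = 2 × (5.42 / 18.02) = 0.6016; mass H = 0.6016 × 1.008 = 0.6064 g
mol N = 2.107 / 14.01 = 0.1504
mass O = 8.432 − (7.230) = 1.202 g → mol O = 0.07514
Ratios (÷ 0.07514): C 5.005, H 8.006, N 2.001, O 1.000
≈ 5:8:2:1 → C5H8N2O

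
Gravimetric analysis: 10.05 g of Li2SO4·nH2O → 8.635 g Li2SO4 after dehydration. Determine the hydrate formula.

Mass of water lost = 10.05 − 8.635 = 1.415 g → 1.415 / 18.02 = 0.07852 mol H2O
Molar mass of Li2SO4 = 109.95 g/mol → mol Li2SO4 = 8.635 / 109.95 = 0.07854
n = 0.07852 / 0.07854 = 1.00 ≈ 1 → Li2SO4·H2O

Li2SO4·H2O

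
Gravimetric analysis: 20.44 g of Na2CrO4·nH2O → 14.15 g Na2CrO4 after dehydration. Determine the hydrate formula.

Na2CrO4·4H2O

Mass of water lost = 20.44 − 14.15 = 6.29 g → 6.29 / 18.02 = 0.3491 mol H2O
Molar mass of Na2CrO4 = 161.98 g/mol → mol Na2CrO4 = 14.15 / 161.98 = 0.08736
n = 0.3491 / 0.08736 = 4.00 ≈ 4 → Na2CrO4·4H2O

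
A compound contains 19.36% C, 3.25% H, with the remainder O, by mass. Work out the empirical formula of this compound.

CH2O3

Assume 100 g: 19.36 g C, 3.25 g H, 77.39 g O.
Moles — C: 19.36 / 12.01 = 1.612 mol; H: 3.25 / 1.008 = 3.224 mol; O: 77.39 / 16.00 = 4.837 mol
Divide by the smallest (1.612 mol C): C 1.000, H 2.000, O 3.001
≈ 1:2:3 → CH2O3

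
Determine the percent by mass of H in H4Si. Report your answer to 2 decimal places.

Molar mass = 4(1.008) + 1(28.09) = 32.122 g/mol
Mass of H per mole = 4 × 1.008 = 4.032 g
% H = 4.032 / 32.122 × 100 = 12.55%

12.55%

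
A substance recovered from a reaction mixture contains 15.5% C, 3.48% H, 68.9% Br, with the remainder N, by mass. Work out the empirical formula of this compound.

Assume 100 g: 15.5 g C, 3.48 g H, 68.9 g Br, 12.12 g N.
Moles — C: 15.5 / 12.01 = 1.291 mol; H: 3.48 / 1.008 = 3.452 mol; Br: 68.9 / 79.90 = 0.8623 mol; N: 12.12 / 14.01 = 0.8651 mol
Divide by the smallest (0.8623 mol Br): C 1.497, H 4.004, Br 1.000, N 1.003
Scaling by 2: C 2.99, H 8.01, Br 2.00, N 2.01 → C3H8Br2N2

C3H8Br2N2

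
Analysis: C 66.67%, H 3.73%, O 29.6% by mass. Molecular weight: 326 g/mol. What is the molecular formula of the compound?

Assume 100 g: 66.67 g C, 3.73 g H, 29.6 g O.
n(C) = 66.67/12.01 = 5.551, n(H) = 3.73/1.008 = 3.7, n(O) = 29.6/16.00 = 1.85
Ratios (÷ 1.85): C 3.001, H 2.000, O 1.000
Ratio ≈ 3:2:1, so the empirical formula is C3H2O
Empirical-formula mass = 54.05 g/mol
n = 326 / 54.05 = 6.03 ≈ 6
Molecular formula = (C3H2O)×6 = C18H12O6

C18H12O6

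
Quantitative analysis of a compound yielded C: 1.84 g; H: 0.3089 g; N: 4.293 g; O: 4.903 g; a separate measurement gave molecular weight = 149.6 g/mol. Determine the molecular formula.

C2H4N4O4

n(C) = 1.84/12.01 = 0.1532, n(H) = 0.3089/1.008 = 0.3064, n(N) = 4.293/14.01 = 0.3064, n(O) = 4.903/16.00 = 0.3064
Ratios (÷ 0.1532): C 1.000, H 2.000, N 2.000, O 2.000
→ CH2N2O2
Empirical-formula mass = 74.05 g/mol
n = 149.6 / 74.05 = 2.02 ≈ 2
Molecular formula = (CH2N2O2)×2 = C2H4N4O4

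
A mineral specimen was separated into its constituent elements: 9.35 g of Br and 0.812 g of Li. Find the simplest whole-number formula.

Moles — Br: 9.35 / 79.90 = 0.117 mol; Li: 0.812 / 6.94 = 0.117 mol
Divide by the smallest (0.117 mol Li): Br 1.000, Li 1.000
→ BrLi

BrLi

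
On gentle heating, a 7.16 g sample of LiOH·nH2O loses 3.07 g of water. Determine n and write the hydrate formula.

LiOH·H2O

Mass of anhydrous LiOH = 7.16 − 3.07 = 4.09 g
mol H2O = 3.07 / 18.02 = 0.1704
Molar mass of LiOH = 23.95 g/mol → mol LiOH = 4.09 / 23.95 = 0.1708
n = 0.1704 / 0.1708 = 1.00 ≈ 1 → LiOH·H2O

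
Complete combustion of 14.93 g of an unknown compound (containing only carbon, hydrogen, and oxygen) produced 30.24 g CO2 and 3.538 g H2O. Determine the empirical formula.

C7H4O4

mol C = 30.24 / 44.01 = 0.6871; mass C = 0.6871 × 12.01 = 8.252 g
mol H = 2 × (3.538 / 18.02) = 0.3927; mass H = 0.3927 × 1.008 = 0.3958 g
mass O = 14.93 − (8.648) = 6.282 g → mol O = 0.3926
Smallest is O at 0.3926 mol; normalising gives C 1.750, H 1.000, O 1.000
×4: C 7.00, H 4.00, O 4.00 → C7H4O4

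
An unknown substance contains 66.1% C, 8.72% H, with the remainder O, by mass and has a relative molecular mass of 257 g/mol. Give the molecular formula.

Assume 100 g: 66.1 g C, 8.72 g H, 25.18 g O.
Moles — C: 66.1 / 12.01 = 5.504 mol; H: 8.72 / 1.008 = 8.651 mol; O: 25.18 / 16.00 = 1.574 mol
Divide by the smallest (1.574 mol O): C 3.497, H 5.497, O 1.000
Scaling by 2: C 6.99, H 10.99, O 2.00 → C7H11O2
Empirical-formula mass = 127.16 g/mol
n = 257 / 127.16 = 2.02 ≈ 2
Molecular formula = (C7H11O2)×2 = C14H22O4

C14H22O4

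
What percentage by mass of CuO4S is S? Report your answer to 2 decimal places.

20.09%

Molar mass = 1(63.55) + 4(16.00) + 1(32.07) = 159.620 g/mol
Mass of S per mole = 1 × 32.07 = 32.070 g
% S = 32.070 / 159.620 × 100 = 20.09%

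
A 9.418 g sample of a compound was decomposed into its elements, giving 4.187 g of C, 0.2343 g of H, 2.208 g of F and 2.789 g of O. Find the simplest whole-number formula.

C: 4.187 g ÷ 12.01 g/mol = 0.3486 mol
H: 0.2343 g ÷ 1.008 g/mol = 0.2324 mol
F: 2.208 g ÷ 19.00 g/mol = 0.1162 mol
O: 2.789 g ÷ 16.00 g/mol = 0.1743 mol
Smallest is F at 0.1162 mol; normalising gives C 3.000, H 2.000, F 1.000, O 1.500
Scaling by 2: C 6.00, H 4.00, F 2.00, O 3.00 → C6H4F2O3

C6H4F2O3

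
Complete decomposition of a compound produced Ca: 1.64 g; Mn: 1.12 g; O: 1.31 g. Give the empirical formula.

Ca2MnO4

Ca: 1.64 g ÷ 40.08 g/mol = 0.04092 mol
Mn: 1.12 g ÷ 54.94 g/mol = 0.02039 mol
O: 1.31 g ÷ 16.00 g/mol = 0.08188 mol
Ratios (÷ 0.02039): Ca 2.007, Mn 1.000, O 4.016
→ Ca2MnO4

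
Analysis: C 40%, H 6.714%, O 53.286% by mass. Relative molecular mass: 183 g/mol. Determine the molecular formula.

C6H12O6

Assume 100 g: 40 g C, 6.714 g H, 53.286 g O.
Moles — C: 40 / 12.01 = 3.331 mol; H: 6.714 / 1.008 = 6.661 mol; O: 53.286 / 16.00 = 3.33 mol
Divide by the smallest (3.33 mol O): C 1.000, H 2.000, O 1.000
≈ 1:2:1 → CH2O
Empirical-formula mass = 30.03 g/mol
n = 183 / 30.03 = 6.09 ≈ 6
Molecular formula = (CH2O)×6 = C6H12O6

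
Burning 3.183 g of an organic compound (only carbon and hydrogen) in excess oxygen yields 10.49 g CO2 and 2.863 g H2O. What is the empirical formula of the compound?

C3H4

mol C = 10.49 / 44.01 = 0.2384; mass C = 0.2384 × 12.01 = 2.863 g
mol H = 2 × (2.863 / 18.02) = 0.3178; mass H = 0.3178 × 1.008 = 0.3203 g
Divide by the smallest (0.2384 mol C): C 1.000, H 1.333
Multiply by 3: C 3.00, H 4.00 → C3H4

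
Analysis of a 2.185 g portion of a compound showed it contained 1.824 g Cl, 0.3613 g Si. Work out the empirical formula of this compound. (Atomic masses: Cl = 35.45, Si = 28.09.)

Cl4Si

n(Cl) = 1.824/35.45 = 0.05145, n(Si) = 0.3613/28.09 = 0.01286
Ratios (÷ 0.01286): Cl 4.000, Si 1.000
Ratio ≈ 4:1, so the empirical formula is Cl4Si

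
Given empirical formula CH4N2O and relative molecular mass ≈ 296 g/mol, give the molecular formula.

C5H20N10O5

Empirical-formula mass = 60.06 g/mol
n = 296 / 60.06 = 4.93 ≈ 5
Molecular formula = (CH4N2O)5 = C5H20N10O5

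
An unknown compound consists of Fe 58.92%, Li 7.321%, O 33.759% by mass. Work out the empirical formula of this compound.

FeLiO2

Assume 100 g: 58.92 g Fe, 7.321 g Li, 33.759 g O.
n(Fe) = 58.92/55.85 = 1.055, n(Li) = 7.321/6.94 = 1.055, n(O) = 33.759/16.00 = 2.11
Ratios (÷ 1.055): Fe 1.000, Li 1.000, O 2.000
Ratio ≈ 1:1:2, so the empirical formula is FeLiO2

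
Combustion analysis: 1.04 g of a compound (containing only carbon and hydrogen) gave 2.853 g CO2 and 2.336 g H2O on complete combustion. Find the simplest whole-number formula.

CH4

mol C = 2.853 / 44.01 = 0.06483; mass C = 0.06483 × 12.01 = 0.7786 g
mol H = 2 × (2.336 / 18.02) = 0.2593; mass H = 0.2593 × 1.008 = 0.2613 g
Smallest is C at 0.06483 mol; normalising gives C 1.000, H 3.999
→ CH4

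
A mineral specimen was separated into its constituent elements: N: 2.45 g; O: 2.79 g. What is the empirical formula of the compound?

NO

N: 2.45 g ÷ 14.01 g/mol = 0.1749 mol
O: 2.79 g ÷ 16.00 g/mol = 0.1744 mol
Ratios (÷ 0.1744): N 1.003, O 1.000
≈ 1:1 → NO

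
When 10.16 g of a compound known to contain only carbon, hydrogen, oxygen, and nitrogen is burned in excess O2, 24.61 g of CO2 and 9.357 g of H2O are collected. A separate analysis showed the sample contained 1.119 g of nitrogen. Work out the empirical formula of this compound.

C7H13NO

mol C = 24.61 / 44.01 = 0.5592; mass C = 0.5592 × 12.01 = 6.716 g
mol H = 2 × (9.357 / 18.02) = 1.039; mass H = 1.039 × 1.008 = 1.047 g
mol N = 1.119 / 14.01 = 0.07987
mass O = 10.16 − (8.882) = 1.278 g → mol O = 0.07989
Ratios (÷ 0.07987): C 7.001, H 13.002, N 1.000, O 1.000
≈ 7:13:1:1 → C7H13NO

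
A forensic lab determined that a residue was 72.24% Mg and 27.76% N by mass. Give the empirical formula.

Mg3N2

Assume 100 g: 72.24 g Mg, 27.76 g N.
n(Mg) = 72.24/24.31 = 2.972, n(N) = 27.76/14.01 = 1.981
Divide by the smallest (1.981 mol N): Mg 1.500, N 1.000
×2: Mg 3.00, N 2.00 → Mg3N2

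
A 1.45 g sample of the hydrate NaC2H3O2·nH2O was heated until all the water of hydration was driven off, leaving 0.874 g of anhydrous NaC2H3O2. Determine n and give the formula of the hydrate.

Mass of water lost = 1.45 − 0.874 = 0.576 g → 0.576 / 18.02 = 0.03196 mol H2O
Molar mass of NaC2H3O2 = 82.03 g/mol → mol NaC2H3O2 = 0.874 / 82.03 = 0.01065
n = 0.03196 / 0.01065 = 3.00 ≈ 3 → NaC2H3O2·3H2O

NaC2H3O2·3H2O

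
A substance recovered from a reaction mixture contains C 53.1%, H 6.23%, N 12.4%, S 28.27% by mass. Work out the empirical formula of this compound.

Assume 100 g: 53.1 g C, 6.23 g H, 12.4 g N, 28.27 g S.
Moles — C: 53.1 / 12.01 = 4.421 mol; H: 6.23 / 1.008 = 6.181 mol; N: 12.4 / 14.01 = 0.8851 mol; S: 28.27 / 32.07 = 0.8815 mol
Divide by the smallest (0.8815 mol S): C 5.016, H 7.011, N 1.004, S 1.000
≈ 5:7:1:1 → C5H7NS

C5H7NS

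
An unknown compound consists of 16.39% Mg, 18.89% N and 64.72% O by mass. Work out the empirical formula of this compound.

Assume 100 g: 16.39 g Mg, 18.89 g N, 64.72 g O.
Mg: 16.39 g ÷ 24.31 g/mol = 0.6742 mol
N: 18.89 g ÷ 14.01 g/mol = 1.348 mol
O: 64.72 g ÷ 16.00 g/mol = 4.045 mol
Ratios (÷ 0.6742): Mg 1.000, N 2.000, O 6.000
Ratio ≈ 1:2:6, so the empirical formula is MgN2O6

MgN2O6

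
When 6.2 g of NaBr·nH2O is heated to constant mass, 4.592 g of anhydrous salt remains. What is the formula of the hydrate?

Mass of water lost = 6.2 − 4.592 = 1.608 g → 1.608 / 18.02 = 0.08923 mol H2O
Molar mass of NaBr = 102.89 g/mol → mol NaBr = 4.592 / 102.89 = 0.04463
n = 0.08923 / 0.04463 = 2.00 ≈ 2 → NaBr·2H2O

NaBr·2H2O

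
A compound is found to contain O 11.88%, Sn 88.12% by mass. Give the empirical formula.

Assume 100 g: 11.88 g O, 88.12 g Sn.
Moles — O: 11.88 / 16.00 = 0.7425 mol; Sn: 88.12 / 118.71 = 0.7423 mol
Divide by the smallest (0.7423 mol Sn): O 1.000, Sn 1.000
→ OSn

OSn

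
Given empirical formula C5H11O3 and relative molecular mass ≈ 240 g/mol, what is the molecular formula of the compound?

Empirical-formula mass = 119.14 g/mol
n = 240 / 119.14 = 2.01 ≈ 2
Molecular formula = (C5H11O3)2 = C10H22O6

C10H22O6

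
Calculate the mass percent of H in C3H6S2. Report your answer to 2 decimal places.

5.69%

Molar mass = 3(12.01) + 6(1.008) + 2(32.07) = 106.218 g/mol
Mass of H per mole = 6 × 1.008 = 6.048 g
% H = 6.048 / 106.218 × 100 = 5.69%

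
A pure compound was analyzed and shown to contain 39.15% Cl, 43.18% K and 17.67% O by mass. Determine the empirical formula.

Assume 100 g: 39.15 g Cl, 43.18 g K, 17.67 g O.
n(Cl) = 39.15/35.45 = 1.104, n(K) = 43.18/39.10 = 1.104, n(O) = 17.67/16.00 = 1.104
Smallest is K at 1.104 mol; normalising gives Cl 1.000, K 1.000, O 1.000
Ratio ≈ 1:1:1, so the empirical formula is ClKO

ClKO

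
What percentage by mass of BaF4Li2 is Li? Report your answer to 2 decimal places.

Molar mass = 1(137.33) + 4(19.00) + 2(6.94) = 227.210 g/mol
Mass of Li per mole = 2 × 6.94 = 13.880 g
% Li = 13.880 / 227.210 × 100 = 6.11%

6.11%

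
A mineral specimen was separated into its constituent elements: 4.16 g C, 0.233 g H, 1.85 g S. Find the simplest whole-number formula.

C6H4S

C: 4.16 g ÷ 12.01 g/mol = 0.3464 mol
H: 0.233 g ÷ 1.008 g/mol = 0.2312 mol
S: 1.85 g ÷ 32.07 g/mol = 0.05769 mol
Divide by the smallest (0.05769 mol S): C 6.005, H 4.007, S 1.000
→ C6H4S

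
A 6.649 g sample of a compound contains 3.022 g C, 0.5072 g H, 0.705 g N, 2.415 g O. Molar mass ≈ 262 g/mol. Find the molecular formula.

Moles — C: 3.022 / 12.01 = 0.2516 mol; H: 0.5072 / 1.008 = 0.5032 mol; N: 0.705 / 14.01 = 0.05032 mol; O: 2.415 / 16.00 = 0.1509 mol
Smallest is N at 0.05032 mol; normalising gives C 5.000, H 9.999, N 1.000, O 2.999
→ C5H10NO3
Empirical-formula mass = 132.14 g/mol
n = 262 / 132.14 = 1.98 ≈ 2
Molecular formula = (C5H10NO3)×2 = C10H20N2O6

C10H20N2O6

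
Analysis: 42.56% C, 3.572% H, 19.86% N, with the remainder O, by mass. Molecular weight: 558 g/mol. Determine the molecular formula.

Assume 100 g: 42.56 g C, 3.572 g H, 19.86 g N, 34.008 g O.
n(C) = 42.56/12.01 = 3.544, n(H) = 3.572/1.008 = 3.544, n(N) = 19.86/14.01 = 1.418, n(O) = 34.008/16.00 = 2.126
Smallest is N at 1.418 mol; normalising gives C 2.500, H 2.500, N 1.000, O 1.499
Scaling by 2: C 5.00, H 5.00, N 2.00, O 3.00 → C5H5N2O3
Empirical-formula mass = 141.11 g/mol
n = 558 / 141.11 = 3.95 ≈ 4
Molecular formula = (C5H5N2O3)×4 = C20H20N8O12

C20H20N8O12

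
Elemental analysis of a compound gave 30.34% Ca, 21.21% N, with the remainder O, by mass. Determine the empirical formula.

CaN2O4

Assume 100 g: 30.34 g Ca, 21.21 g N, 48.45 g O.
n(Ca) = 30.34/40.08 = 0.757, n(N) = 21.21/14.01 = 1.514, n(O) = 48.45/16.00 = 3.028
Divide by the smallest (0.757 mol Ca): Ca 1.000, N 2.000, O 4.000
≈ 1:2:4 → CaN2O4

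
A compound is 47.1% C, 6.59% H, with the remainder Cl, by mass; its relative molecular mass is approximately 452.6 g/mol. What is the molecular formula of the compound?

C18H30Cl6

Assume 100 g: 47.1 g C, 6.59 g H, 46.31 g Cl.
Moles — C: 47.1 / 12.01 = 3.922 mol; H: 6.59 / 1.008 = 6.538 mol; Cl: 46.31 / 35.45 = 1.306 mol
Divide by the smallest (1.306 mol Cl): C 3.002, H 5.005, Cl 1.000
→ C3H5Cl
Empirical-formula mass = 76.52 g/mol
n = 452.6 / 76.52 = 5.91 ≈ 6
Molecular formula = (C3H5Cl)×6 = C18H30Cl6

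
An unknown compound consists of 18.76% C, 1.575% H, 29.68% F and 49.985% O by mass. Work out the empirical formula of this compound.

Assume 100 g: 18.76 g C, 1.575 g H, 29.68 g F, 49.985 g O.
C: 18.76 g ÷ 12.01 g/mol = 1.562 mol
H: 1.575 g ÷ 1.008 g/mol = 1.562 mol
F: 29.68 g ÷ 19.00 g/mol = 1.562 mol
O: 49.985 g ÷ 16.00 g/mol = 3.124 mol
Smallest is C at 1.562 mol; normalising gives C 1.000, H 1.000, F 1.000, O 2.000
≈ 1:1:1:2 → CHFO2

CHFO2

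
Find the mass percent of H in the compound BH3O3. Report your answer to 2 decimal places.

Molar mass = 1(10.81) + 3(1.008) + 3(16.00) = 61.834 g/mol
Mass of H per mole = 3 × 1.008 = 3.024 g
% H = 3.024 / 61.834 × 100 = 4.89%

4.89%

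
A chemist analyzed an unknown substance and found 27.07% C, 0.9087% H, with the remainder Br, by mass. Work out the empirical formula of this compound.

Assume 100 g: 27.07 g C, 0.9087 g H, 72.021 g Br.
C: 27.07 g ÷ 12.01 g/mol = 2.254 mol
H: 0.9087 g ÷ 1.008 g/mol = 0.9015 mol
Br: 72.021 g ÷ 79.90 g/mol = 0.9014 mol
Ratios (÷ 0.9014): C 2.501, H 1.000, Br 1.000
×2: C 5.00, H 2.00, Br 2.00 → C5H2Br2

C5H2Br2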